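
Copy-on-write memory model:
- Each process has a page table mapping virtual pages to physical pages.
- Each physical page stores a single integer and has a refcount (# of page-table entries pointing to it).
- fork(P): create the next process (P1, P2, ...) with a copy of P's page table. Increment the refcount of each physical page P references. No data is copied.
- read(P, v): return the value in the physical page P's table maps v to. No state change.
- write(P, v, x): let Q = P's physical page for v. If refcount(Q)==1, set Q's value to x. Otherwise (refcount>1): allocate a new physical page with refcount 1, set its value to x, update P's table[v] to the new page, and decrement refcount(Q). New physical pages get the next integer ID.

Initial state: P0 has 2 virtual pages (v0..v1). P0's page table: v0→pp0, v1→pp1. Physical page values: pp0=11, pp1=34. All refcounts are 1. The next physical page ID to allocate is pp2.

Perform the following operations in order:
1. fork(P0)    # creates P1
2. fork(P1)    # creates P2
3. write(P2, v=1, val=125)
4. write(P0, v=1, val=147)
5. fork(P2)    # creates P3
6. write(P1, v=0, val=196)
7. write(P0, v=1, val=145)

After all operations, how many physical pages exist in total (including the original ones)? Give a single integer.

Op 1: fork(P0) -> P1. 2 ppages; refcounts: pp0:2 pp1:2
Op 2: fork(P1) -> P2. 2 ppages; refcounts: pp0:3 pp1:3
Op 3: write(P2, v1, 125). refcount(pp1)=3>1 -> COPY to pp2. 3 ppages; refcounts: pp0:3 pp1:2 pp2:1
Op 4: write(P0, v1, 147). refcount(pp1)=2>1 -> COPY to pp3. 4 ppages; refcounts: pp0:3 pp1:1 pp2:1 pp3:1
Op 5: fork(P2) -> P3. 4 ppages; refcounts: pp0:4 pp1:1 pp2:2 pp3:1
Op 6: write(P1, v0, 196). refcount(pp0)=4>1 -> COPY to pp4. 5 ppages; refcounts: pp0:3 pp1:1 pp2:2 pp3:1 pp4:1
Op 7: write(P0, v1, 145). refcount(pp3)=1 -> write in place. 5 ppages; refcounts: pp0:3 pp1:1 pp2:2 pp3:1 pp4:1

Answer: 5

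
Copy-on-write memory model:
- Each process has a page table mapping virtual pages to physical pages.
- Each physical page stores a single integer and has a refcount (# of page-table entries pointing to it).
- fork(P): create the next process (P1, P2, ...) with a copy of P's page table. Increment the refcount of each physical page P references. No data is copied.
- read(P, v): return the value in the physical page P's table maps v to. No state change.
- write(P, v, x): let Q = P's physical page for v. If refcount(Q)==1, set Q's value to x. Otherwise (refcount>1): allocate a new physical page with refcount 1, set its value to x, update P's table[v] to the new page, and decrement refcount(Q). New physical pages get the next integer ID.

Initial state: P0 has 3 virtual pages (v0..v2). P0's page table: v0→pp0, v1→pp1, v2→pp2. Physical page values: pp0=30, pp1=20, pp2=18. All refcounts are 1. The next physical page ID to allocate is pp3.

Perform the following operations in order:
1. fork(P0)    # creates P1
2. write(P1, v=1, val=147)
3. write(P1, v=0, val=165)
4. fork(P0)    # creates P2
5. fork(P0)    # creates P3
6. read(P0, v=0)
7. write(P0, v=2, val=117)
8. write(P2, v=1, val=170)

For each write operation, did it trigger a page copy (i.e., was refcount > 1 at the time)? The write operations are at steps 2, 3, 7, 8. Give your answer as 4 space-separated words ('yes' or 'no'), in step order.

Op 1: fork(P0) -> P1. 3 ppages; refcounts: pp0:2 pp1:2 pp2:2
Op 2: write(P1, v1, 147). refcount(pp1)=2>1 -> COPY to pp3. 4 ppages; refcounts: pp0:2 pp1:1 pp2:2 pp3:1
Op 3: write(P1, v0, 165). refcount(pp0)=2>1 -> COPY to pp4. 5 ppages; refcounts: pp0:1 pp1:1 pp2:2 pp3:1 pp4:1
Op 4: fork(P0) -> P2. 5 ppages; refcounts: pp0:2 pp1:2 pp2:3 pp3:1 pp4:1
Op 5: fork(P0) -> P3. 5 ppages; refcounts: pp0:3 pp1:3 pp2:4 pp3:1 pp4:1
Op 6: read(P0, v0) -> 30. No state change.
Op 7: write(P0, v2, 117). refcount(pp2)=4>1 -> COPY to pp5. 6 ppages; refcounts: pp0:3 pp1:3 pp2:3 pp3:1 pp4:1 pp5:1
Op 8: write(P2, v1, 170). refcount(pp1)=3>1 -> COPY to pp6. 7 ppages; refcounts: pp0:3 pp1:2 pp2:3 pp3:1 pp4:1 pp5:1 pp6:1

yes yes yes yes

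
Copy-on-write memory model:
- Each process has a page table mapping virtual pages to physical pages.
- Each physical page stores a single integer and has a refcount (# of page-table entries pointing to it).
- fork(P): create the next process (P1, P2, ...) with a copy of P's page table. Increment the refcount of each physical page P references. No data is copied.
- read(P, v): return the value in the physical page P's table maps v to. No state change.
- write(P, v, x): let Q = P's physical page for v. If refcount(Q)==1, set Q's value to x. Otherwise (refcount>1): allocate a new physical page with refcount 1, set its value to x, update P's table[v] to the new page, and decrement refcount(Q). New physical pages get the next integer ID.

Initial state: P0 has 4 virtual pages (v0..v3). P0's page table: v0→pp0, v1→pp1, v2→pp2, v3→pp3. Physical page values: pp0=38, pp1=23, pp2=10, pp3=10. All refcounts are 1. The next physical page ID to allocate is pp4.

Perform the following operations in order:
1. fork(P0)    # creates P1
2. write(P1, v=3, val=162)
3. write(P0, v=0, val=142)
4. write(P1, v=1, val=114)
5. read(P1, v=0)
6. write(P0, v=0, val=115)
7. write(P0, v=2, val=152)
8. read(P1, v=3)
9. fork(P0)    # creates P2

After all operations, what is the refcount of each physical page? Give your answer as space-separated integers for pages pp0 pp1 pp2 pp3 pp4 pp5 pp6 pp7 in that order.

Op 1: fork(P0) -> P1. 4 ppages; refcounts: pp0:2 pp1:2 pp2:2 pp3:2
Op 2: write(P1, v3, 162). refcount(pp3)=2>1 -> COPY to pp4. 5 ppages; refcounts: pp0:2 pp1:2 pp2:2 pp3:1 pp4:1
Op 3: write(P0, v0, 142). refcount(pp0)=2>1 -> COPY to pp5. 6 ppages; refcounts: pp0:1 pp1:2 pp2:2 pp3:1 pp4:1 pp5:1
Op 4: write(P1, v1, 114). refcount(pp1)=2>1 -> COPY to pp6. 7 ppages; refcounts: pp0:1 pp1:1 pp2:2 pp3:1 pp4:1 pp5:1 pp6:1
Op 5: read(P1, v0) -> 38. No state change.
Op 6: write(P0, v0, 115). refcount(pp5)=1 -> write in place. 7 ppages; refcounts: pp0:1 pp1:1 pp2:2 pp3:1 pp4:1 pp5:1 pp6:1
Op 7: write(P0, v2, 152). refcount(pp2)=2>1 -> COPY to pp7. 8 ppages; refcounts: pp0:1 pp1:1 pp2:1 pp3:1 pp4:1 pp5:1 pp6:1 pp7:1
Op 8: read(P1, v3) -> 162. No state change.
Op 9: fork(P0) -> P2. 8 ppages; refcounts: pp0:1 pp1:2 pp2:1 pp3:2 pp4:1 pp5:2 pp6:1 pp7:2

Answer: 1 2 1 2 1 2 1 2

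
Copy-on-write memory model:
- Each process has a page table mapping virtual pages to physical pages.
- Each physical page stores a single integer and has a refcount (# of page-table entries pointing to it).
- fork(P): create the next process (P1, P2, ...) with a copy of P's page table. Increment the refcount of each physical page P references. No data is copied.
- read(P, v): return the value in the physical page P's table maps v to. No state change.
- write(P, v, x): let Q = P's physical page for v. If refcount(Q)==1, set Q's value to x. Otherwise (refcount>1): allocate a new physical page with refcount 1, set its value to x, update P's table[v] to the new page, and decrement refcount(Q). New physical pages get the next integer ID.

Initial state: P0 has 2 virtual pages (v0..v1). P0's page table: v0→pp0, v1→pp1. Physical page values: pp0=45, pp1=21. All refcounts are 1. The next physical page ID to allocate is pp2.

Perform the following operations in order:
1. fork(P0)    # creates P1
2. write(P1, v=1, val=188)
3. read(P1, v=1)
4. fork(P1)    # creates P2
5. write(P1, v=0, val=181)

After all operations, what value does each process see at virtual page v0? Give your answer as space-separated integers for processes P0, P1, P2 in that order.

Op 1: fork(P0) -> P1. 2 ppages; refcounts: pp0:2 pp1:2
Op 2: write(P1, v1, 188). refcount(pp1)=2>1 -> COPY to pp2. 3 ppages; refcounts: pp0:2 pp1:1 pp2:1
Op 3: read(P1, v1) -> 188. No state change.
Op 4: fork(P1) -> P2. 3 ppages; refcounts: pp0:3 pp1:1 pp2:2
Op 5: write(P1, v0, 181). refcount(pp0)=3>1 -> COPY to pp3. 4 ppages; refcounts: pp0:2 pp1:1 pp2:2 pp3:1
P0: v0 -> pp0 = 45
P1: v0 -> pp3 = 181
P2: v0 -> pp0 = 45

Answer: 45 181 45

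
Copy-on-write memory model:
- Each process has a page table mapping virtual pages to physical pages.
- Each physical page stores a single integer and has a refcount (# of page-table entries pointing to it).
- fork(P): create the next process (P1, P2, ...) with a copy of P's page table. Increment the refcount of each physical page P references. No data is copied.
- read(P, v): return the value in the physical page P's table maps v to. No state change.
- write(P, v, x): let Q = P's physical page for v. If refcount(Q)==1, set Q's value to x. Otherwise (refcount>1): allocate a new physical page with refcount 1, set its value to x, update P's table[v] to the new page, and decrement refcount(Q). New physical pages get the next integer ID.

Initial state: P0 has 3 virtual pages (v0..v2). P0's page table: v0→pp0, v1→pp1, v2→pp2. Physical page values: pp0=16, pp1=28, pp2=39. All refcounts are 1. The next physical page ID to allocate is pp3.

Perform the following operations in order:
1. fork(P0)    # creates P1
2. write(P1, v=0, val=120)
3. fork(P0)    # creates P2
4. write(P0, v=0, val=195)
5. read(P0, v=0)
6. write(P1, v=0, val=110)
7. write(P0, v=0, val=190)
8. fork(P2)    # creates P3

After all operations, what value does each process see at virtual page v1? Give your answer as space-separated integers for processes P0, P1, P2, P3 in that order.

Answer: 28 28 28 28

Derivation:
Op 1: fork(P0) -> P1. 3 ppages; refcounts: pp0:2 pp1:2 pp2:2
Op 2: write(P1, v0, 120). refcount(pp0)=2>1 -> COPY to pp3. 4 ppages; refcounts: pp0:1 pp1:2 pp2:2 pp3:1
Op 3: fork(P0) -> P2. 4 ppages; refcounts: pp0:2 pp1:3 pp2:3 pp3:1
Op 4: write(P0, v0, 195). refcount(pp0)=2>1 -> COPY to pp4. 5 ppages; refcounts: pp0:1 pp1:3 pp2:3 pp3:1 pp4:1
Op 5: read(P0, v0) -> 195. No state change.
Op 6: write(P1, v0, 110). refcount(pp3)=1 -> write in place. 5 ppages; refcounts: pp0:1 pp1:3 pp2:3 pp3:1 pp4:1
Op 7: write(P0, v0, 190). refcount(pp4)=1 -> write in place. 5 ppages; refcounts: pp0:1 pp1:3 pp2:3 pp3:1 pp4:1
Op 8: fork(P2) -> P3. 5 ppages; refcounts: pp0:2 pp1:4 pp2:4 pp3:1 pp4:1
P0: v1 -> pp1 = 28
P1: v1 -> pp1 = 28
P2: v1 -> pp1 = 28
P3: v1 -> pp1 = 28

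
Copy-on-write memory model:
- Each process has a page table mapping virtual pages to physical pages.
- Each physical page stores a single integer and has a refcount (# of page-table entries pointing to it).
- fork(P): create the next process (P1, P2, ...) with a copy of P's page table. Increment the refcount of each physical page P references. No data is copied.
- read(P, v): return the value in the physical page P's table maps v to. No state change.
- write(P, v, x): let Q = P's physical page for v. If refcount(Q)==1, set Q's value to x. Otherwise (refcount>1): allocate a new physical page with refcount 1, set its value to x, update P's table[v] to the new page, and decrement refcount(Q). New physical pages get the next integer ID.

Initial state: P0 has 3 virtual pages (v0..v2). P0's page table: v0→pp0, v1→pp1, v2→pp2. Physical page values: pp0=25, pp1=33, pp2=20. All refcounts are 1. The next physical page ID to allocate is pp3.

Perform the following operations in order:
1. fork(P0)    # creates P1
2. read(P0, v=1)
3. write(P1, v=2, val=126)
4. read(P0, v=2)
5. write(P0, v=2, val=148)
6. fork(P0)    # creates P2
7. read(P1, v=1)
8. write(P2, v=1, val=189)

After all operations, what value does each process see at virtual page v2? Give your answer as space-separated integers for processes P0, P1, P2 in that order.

Answer: 148 126 148

Derivation:
Op 1: fork(P0) -> P1. 3 ppages; refcounts: pp0:2 pp1:2 pp2:2
Op 2: read(P0, v1) -> 33. No state change.
Op 3: write(P1, v2, 126). refcount(pp2)=2>1 -> COPY to pp3. 4 ppages; refcounts: pp0:2 pp1:2 pp2:1 pp3:1
Op 4: read(P0, v2) -> 20. No state change.
Op 5: write(P0, v2, 148). refcount(pp2)=1 -> write in place. 4 ppages; refcounts: pp0:2 pp1:2 pp2:1 pp3:1
Op 6: fork(P0) -> P2. 4 ppages; refcounts: pp0:3 pp1:3 pp2:2 pp3:1
Op 7: read(P1, v1) -> 33. No state change.
Op 8: write(P2, v1, 189). refcount(pp1)=3>1 -> COPY to pp4. 5 ppages; refcounts: pp0:3 pp1:2 pp2:2 pp3:1 pp4:1
P0: v2 -> pp2 = 148
P1: v2 -> pp3 = 126
P2: v2 -> pp2 = 148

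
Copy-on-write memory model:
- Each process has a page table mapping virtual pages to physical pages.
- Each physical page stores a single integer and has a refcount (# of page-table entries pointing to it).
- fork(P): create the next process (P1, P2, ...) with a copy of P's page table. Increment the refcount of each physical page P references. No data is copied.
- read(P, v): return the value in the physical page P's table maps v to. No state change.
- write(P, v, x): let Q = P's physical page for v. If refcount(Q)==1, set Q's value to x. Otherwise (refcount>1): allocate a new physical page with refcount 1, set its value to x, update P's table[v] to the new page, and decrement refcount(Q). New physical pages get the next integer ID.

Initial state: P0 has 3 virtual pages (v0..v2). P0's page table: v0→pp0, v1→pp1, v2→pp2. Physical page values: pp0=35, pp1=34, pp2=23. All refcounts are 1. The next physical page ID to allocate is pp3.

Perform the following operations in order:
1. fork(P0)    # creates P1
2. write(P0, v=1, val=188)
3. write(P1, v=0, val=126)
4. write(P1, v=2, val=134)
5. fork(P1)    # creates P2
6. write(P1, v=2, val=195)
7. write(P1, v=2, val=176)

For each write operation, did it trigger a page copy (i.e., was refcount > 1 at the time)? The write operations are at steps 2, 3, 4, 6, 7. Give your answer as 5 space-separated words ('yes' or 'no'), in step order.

Op 1: fork(P0) -> P1. 3 ppages; refcounts: pp0:2 pp1:2 pp2:2
Op 2: write(P0, v1, 188). refcount(pp1)=2>1 -> COPY to pp3. 4 ppages; refcounts: pp0:2 pp1:1 pp2:2 pp3:1
Op 3: write(P1, v0, 126). refcount(pp0)=2>1 -> COPY to pp4. 5 ppages; refcounts: pp0:1 pp1:1 pp2:2 pp3:1 pp4:1
Op 4: write(P1, v2, 134). refcount(pp2)=2>1 -> COPY to pp5. 6 ppages; refcounts: pp0:1 pp1:1 pp2:1 pp3:1 pp4:1 pp5:1
Op 5: fork(P1) -> P2. 6 ppages; refcounts: pp0:1 pp1:2 pp2:1 pp3:1 pp4:2 pp5:2
Op 6: write(P1, v2, 195). refcount(pp5)=2>1 -> COPY to pp6. 7 ppages; refcounts: pp0:1 pp1:2 pp2:1 pp3:1 pp4:2 pp5:1 pp6:1
Op 7: write(P1, v2, 176). refcount(pp6)=1 -> write in place. 7 ppages; refcounts: pp0:1 pp1:2 pp2:1 pp3:1 pp4:2 pp5:1 pp6:1

yes yes yes yes no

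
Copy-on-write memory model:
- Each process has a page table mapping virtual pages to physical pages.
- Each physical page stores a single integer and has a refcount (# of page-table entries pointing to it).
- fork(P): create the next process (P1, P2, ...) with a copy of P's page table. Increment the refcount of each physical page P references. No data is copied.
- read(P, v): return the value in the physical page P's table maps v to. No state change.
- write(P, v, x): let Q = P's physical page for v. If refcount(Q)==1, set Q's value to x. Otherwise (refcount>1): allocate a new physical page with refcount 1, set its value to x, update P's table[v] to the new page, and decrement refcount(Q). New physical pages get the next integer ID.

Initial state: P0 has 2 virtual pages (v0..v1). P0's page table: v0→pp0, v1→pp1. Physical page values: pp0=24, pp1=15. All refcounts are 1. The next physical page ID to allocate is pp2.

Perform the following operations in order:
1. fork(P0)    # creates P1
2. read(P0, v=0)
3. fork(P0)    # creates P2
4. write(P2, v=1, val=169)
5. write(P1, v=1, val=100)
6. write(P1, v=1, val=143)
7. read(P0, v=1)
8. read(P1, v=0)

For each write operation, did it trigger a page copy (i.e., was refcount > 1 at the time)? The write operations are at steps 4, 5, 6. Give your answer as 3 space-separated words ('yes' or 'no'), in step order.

Op 1: fork(P0) -> P1. 2 ppages; refcounts: pp0:2 pp1:2
Op 2: read(P0, v0) -> 24. No state change.
Op 3: fork(P0) -> P2. 2 ppages; refcounts: pp0:3 pp1:3
Op 4: write(P2, v1, 169). refcount(pp1)=3>1 -> COPY to pp2. 3 ppages; refcounts: pp0:3 pp1:2 pp2:1
Op 5: write(P1, v1, 100). refcount(pp1)=2>1 -> COPY to pp3. 4 ppages; refcounts: pp0:3 pp1:1 pp2:1 pp3:1
Op 6: write(P1, v1, 143). refcount(pp3)=1 -> write in place. 4 ppages; refcounts: pp0:3 pp1:1 pp2:1 pp3:1
Op 7: read(P0, v1) -> 15. No state change.
Op 8: read(P1, v0) -> 24. No state change.

yes yes no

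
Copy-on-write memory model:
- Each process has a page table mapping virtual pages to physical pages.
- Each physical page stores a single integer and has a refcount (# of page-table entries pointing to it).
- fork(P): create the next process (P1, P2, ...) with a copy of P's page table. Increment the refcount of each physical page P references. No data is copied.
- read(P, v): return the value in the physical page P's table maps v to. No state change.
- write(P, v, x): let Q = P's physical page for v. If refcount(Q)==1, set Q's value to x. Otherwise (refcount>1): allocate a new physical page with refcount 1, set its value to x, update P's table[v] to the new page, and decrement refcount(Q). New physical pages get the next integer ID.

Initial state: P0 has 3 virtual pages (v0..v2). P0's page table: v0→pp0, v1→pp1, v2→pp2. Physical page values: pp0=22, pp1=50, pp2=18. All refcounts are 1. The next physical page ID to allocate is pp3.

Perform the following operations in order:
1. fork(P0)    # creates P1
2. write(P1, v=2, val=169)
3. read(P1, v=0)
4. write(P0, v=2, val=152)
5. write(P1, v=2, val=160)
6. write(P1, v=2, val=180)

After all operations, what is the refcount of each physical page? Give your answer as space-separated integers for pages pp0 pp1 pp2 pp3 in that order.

Op 1: fork(P0) -> P1. 3 ppages; refcounts: pp0:2 pp1:2 pp2:2
Op 2: write(P1, v2, 169). refcount(pp2)=2>1 -> COPY to pp3. 4 ppages; refcounts: pp0:2 pp1:2 pp2:1 pp3:1
Op 3: read(P1, v0) -> 22. No state change.
Op 4: write(P0, v2, 152). refcount(pp2)=1 -> write in place. 4 ppages; refcounts: pp0:2 pp1:2 pp2:1 pp3:1
Op 5: write(P1, v2, 160). refcount(pp3)=1 -> write in place. 4 ppages; refcounts: pp0:2 pp1:2 pp2:1 pp3:1
Op 6: write(P1, v2, 180). refcount(pp3)=1 -> write in place. 4 ppages; refcounts: pp0:2 pp1:2 pp2:1 pp3:1

Answer: 2 2 1 1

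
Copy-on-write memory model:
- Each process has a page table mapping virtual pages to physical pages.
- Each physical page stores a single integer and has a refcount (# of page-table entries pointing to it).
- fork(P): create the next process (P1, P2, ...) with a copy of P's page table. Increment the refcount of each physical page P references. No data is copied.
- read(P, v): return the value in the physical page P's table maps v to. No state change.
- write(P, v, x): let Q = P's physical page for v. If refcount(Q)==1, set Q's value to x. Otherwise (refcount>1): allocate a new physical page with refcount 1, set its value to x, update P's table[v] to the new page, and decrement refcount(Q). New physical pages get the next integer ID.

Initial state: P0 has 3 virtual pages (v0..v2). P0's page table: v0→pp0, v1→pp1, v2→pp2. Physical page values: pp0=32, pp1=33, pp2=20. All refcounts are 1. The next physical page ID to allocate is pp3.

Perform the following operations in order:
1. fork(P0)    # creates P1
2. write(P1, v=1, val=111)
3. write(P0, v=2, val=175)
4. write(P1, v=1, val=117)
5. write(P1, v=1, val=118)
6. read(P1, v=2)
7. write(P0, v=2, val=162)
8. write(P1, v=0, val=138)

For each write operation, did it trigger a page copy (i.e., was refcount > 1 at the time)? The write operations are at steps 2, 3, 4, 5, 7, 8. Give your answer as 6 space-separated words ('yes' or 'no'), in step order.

Op 1: fork(P0) -> P1. 3 ppages; refcounts: pp0:2 pp1:2 pp2:2
Op 2: write(P1, v1, 111). refcount(pp1)=2>1 -> COPY to pp3. 4 ppages; refcounts: pp0:2 pp1:1 pp2:2 pp3:1
Op 3: write(P0, v2, 175). refcount(pp2)=2>1 -> COPY to pp4. 5 ppages; refcounts: pp0:2 pp1:1 pp2:1 pp3:1 pp4:1
Op 4: write(P1, v1, 117). refcount(pp3)=1 -> write in place. 5 ppages; refcounts: pp0:2 pp1:1 pp2:1 pp3:1 pp4:1
Op 5: write(P1, v1, 118). refcount(pp3)=1 -> write in place. 5 ppages; refcounts: pp0:2 pp1:1 pp2:1 pp3:1 pp4:1
Op 6: read(P1, v2) -> 20. No state change.
Op 7: write(P0, v2, 162). refcount(pp4)=1 -> write in place. 5 ppages; refcounts: pp0:2 pp1:1 pp2:1 pp3:1 pp4:1
Op 8: write(P1, v0, 138). refcount(pp0)=2>1 -> COPY to pp5. 6 ppages; refcounts: pp0:1 pp1:1 pp2:1 pp3:1 pp4:1 pp5:1

yes yes no no no yes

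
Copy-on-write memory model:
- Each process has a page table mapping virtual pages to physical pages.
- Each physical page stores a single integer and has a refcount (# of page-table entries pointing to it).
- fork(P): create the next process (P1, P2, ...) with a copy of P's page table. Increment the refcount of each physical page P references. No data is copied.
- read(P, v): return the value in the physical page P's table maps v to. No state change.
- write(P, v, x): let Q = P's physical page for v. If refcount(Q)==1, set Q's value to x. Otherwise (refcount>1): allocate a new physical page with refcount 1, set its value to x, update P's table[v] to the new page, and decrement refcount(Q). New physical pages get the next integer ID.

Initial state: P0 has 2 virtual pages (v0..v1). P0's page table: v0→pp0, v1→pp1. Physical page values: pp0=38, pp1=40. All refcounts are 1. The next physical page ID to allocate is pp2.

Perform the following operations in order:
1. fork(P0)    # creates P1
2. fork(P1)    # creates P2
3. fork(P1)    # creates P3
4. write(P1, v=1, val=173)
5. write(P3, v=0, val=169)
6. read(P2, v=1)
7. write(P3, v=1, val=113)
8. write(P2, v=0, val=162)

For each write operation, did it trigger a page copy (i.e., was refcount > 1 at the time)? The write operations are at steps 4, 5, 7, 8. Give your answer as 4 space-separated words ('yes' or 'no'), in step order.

Op 1: fork(P0) -> P1. 2 ppages; refcounts: pp0:2 pp1:2
Op 2: fork(P1) -> P2. 2 ppages; refcounts: pp0:3 pp1:3
Op 3: fork(P1) -> P3. 2 ppages; refcounts: pp0:4 pp1:4
Op 4: write(P1, v1, 173). refcount(pp1)=4>1 -> COPY to pp2. 3 ppages; refcounts: pp0:4 pp1:3 pp2:1
Op 5: write(P3, v0, 169). refcount(pp0)=4>1 -> COPY to pp3. 4 ppages; refcounts: pp0:3 pp1:3 pp2:1 pp3:1
Op 6: read(P2, v1) -> 40. No state change.
Op 7: write(P3, v1, 113). refcount(pp1)=3>1 -> COPY to pp4. 5 ppages; refcounts: pp0:3 pp1:2 pp2:1 pp3:1 pp4:1
Op 8: write(P2, v0, 162). refcount(pp0)=3>1 -> COPY to pp5. 6 ppages; refcounts: pp0:2 pp1:2 pp2:1 pp3:1 pp4:1 pp5:1

yes yes yes yes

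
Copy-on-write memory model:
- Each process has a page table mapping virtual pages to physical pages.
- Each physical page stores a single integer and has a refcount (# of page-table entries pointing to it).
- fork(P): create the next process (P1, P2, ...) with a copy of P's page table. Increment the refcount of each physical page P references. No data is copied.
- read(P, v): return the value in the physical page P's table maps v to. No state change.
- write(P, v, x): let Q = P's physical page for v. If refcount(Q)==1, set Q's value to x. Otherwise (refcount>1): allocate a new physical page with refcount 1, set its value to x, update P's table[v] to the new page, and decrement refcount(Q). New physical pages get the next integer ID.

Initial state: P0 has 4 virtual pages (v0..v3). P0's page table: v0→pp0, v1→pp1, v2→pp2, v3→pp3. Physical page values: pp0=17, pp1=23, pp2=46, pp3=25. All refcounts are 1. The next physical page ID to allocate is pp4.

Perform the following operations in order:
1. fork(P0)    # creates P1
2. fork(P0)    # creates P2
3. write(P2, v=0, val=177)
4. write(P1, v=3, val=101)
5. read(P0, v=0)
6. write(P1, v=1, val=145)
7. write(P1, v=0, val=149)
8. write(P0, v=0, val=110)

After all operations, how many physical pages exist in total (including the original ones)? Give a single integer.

Op 1: fork(P0) -> P1. 4 ppages; refcounts: pp0:2 pp1:2 pp2:2 pp3:2
Op 2: fork(P0) -> P2. 4 ppages; refcounts: pp0:3 pp1:3 pp2:3 pp3:3
Op 3: write(P2, v0, 177). refcount(pp0)=3>1 -> COPY to pp4. 5 ppages; refcounts: pp0:2 pp1:3 pp2:3 pp3:3 pp4:1
Op 4: write(P1, v3, 101). refcount(pp3)=3>1 -> COPY to pp5. 6 ppages; refcounts: pp0:2 pp1:3 pp2:3 pp3:2 pp4:1 pp5:1
Op 5: read(P0, v0) -> 17. No state change.
Op 6: write(P1, v1, 145). refcount(pp1)=3>1 -> COPY to pp6. 7 ppages; refcounts: pp0:2 pp1:2 pp2:3 pp3:2 pp4:1 pp5:1 pp6:1
Op 7: write(P1, v0, 149). refcount(pp0)=2>1 -> COPY to pp7. 8 ppages; refcounts: pp0:1 pp1:2 pp2:3 pp3:2 pp4:1 pp5:1 pp6:1 pp7:1
Op 8: write(P0, v0, 110). refcount(pp0)=1 -> write in place. 8 ppages; refcounts: pp0:1 pp1:2 pp2:3 pp3:2 pp4:1 pp5:1 pp6:1 pp7:1

Answer: 8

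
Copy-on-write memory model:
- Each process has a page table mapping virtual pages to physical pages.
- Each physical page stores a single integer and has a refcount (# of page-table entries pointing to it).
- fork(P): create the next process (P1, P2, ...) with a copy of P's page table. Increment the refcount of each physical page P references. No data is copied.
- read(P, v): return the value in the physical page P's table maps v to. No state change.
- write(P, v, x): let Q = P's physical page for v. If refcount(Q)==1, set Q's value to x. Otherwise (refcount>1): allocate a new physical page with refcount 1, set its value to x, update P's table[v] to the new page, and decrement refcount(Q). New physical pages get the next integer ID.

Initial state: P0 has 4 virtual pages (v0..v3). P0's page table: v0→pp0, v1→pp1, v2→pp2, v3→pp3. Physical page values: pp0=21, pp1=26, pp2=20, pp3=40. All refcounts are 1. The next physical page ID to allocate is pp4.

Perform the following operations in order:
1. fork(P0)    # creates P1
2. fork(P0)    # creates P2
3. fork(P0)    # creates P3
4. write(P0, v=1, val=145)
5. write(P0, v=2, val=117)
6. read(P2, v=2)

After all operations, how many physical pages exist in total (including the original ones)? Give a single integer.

Answer: 6

Derivation:
Op 1: fork(P0) -> P1. 4 ppages; refcounts: pp0:2 pp1:2 pp2:2 pp3:2
Op 2: fork(P0) -> P2. 4 ppages; refcounts: pp0:3 pp1:3 pp2:3 pp3:3
Op 3: fork(P0) -> P3. 4 ppages; refcounts: pp0:4 pp1:4 pp2:4 pp3:4
Op 4: write(P0, v1, 145). refcount(pp1)=4>1 -> COPY to pp4. 5 ppages; refcounts: pp0:4 pp1:3 pp2:4 pp3:4 pp4:1
Op 5: write(P0, v2, 117). refcount(pp2)=4>1 -> COPY to pp5. 6 ppages; refcounts: pp0:4 pp1:3 pp2:3 pp3:4 pp4:1 pp5:1
Op 6: read(P2, v2) -> 20. No state change.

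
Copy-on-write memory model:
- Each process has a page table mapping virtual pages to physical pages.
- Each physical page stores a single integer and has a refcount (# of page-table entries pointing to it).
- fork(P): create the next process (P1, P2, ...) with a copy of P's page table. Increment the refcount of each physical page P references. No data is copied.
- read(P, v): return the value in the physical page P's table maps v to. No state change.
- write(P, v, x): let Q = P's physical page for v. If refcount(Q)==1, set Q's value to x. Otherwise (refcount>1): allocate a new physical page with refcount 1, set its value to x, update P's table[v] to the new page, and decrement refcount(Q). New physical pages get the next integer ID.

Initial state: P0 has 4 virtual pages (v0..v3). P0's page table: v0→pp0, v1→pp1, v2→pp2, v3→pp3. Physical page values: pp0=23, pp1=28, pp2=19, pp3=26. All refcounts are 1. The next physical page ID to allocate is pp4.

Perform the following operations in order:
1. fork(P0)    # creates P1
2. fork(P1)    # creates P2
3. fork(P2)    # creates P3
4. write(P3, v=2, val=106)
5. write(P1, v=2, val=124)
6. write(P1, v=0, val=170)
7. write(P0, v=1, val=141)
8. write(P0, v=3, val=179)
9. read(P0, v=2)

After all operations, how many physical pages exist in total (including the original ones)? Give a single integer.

Answer: 9

Derivation:
Op 1: fork(P0) -> P1. 4 ppages; refcounts: pp0:2 pp1:2 pp2:2 pp3:2
Op 2: fork(P1) -> P2. 4 ppages; refcounts: pp0:3 pp1:3 pp2:3 pp3:3
Op 3: fork(P2) -> P3. 4 ppages; refcounts: pp0:4 pp1:4 pp2:4 pp3:4
Op 4: write(P3, v2, 106). refcount(pp2)=4>1 -> COPY to pp4. 5 ppages; refcounts: pp0:4 pp1:4 pp2:3 pp3:4 pp4:1
Op 5: write(P1, v2, 124). refcount(pp2)=3>1 -> COPY to pp5. 6 ppages; refcounts: pp0:4 pp1:4 pp2:2 pp3:4 pp4:1 pp5:1
Op 6: write(P1, v0, 170). refcount(pp0)=4>1 -> COPY to pp6. 7 ppages; refcounts: pp0:3 pp1:4 pp2:2 pp3:4 pp4:1 pp5:1 pp6:1
Op 7: write(P0, v1, 141). refcount(pp1)=4>1 -> COPY to pp7. 8 ppages; refcounts: pp0:3 pp1:3 pp2:2 pp3:4 pp4:1 pp5:1 pp6:1 pp7:1
Op 8: write(P0, v3, 179). refcount(pp3)=4>1 -> COPY to pp8. 9 ppages; refcounts: pp0:3 pp1:3 pp2:2 pp3:3 pp4:1 pp5:1 pp6:1 pp7:1 pp8:1
Op 9: read(P0, v2) -> 19. No state change.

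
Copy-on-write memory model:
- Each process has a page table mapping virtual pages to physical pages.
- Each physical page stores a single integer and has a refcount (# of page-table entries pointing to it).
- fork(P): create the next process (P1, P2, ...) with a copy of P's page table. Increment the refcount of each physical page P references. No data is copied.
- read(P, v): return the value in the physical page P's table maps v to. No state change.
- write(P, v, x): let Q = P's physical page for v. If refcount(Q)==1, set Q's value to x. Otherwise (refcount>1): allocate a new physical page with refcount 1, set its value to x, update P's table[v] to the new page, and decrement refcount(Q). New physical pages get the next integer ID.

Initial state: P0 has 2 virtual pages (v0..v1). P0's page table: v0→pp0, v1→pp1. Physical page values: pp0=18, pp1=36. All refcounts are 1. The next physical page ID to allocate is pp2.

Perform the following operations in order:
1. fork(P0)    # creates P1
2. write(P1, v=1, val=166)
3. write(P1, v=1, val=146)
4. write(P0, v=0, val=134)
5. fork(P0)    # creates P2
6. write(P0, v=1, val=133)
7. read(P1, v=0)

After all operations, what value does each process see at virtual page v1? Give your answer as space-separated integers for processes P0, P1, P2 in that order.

Op 1: fork(P0) -> P1. 2 ppages; refcounts: pp0:2 pp1:2
Op 2: write(P1, v1, 166). refcount(pp1)=2>1 -> COPY to pp2. 3 ppages; refcounts: pp0:2 pp1:1 pp2:1
Op 3: write(P1, v1, 146). refcount(pp2)=1 -> write in place. 3 ppages; refcounts: pp0:2 pp1:1 pp2:1
Op 4: write(P0, v0, 134). refcount(pp0)=2>1 -> COPY to pp3. 4 ppages; refcounts: pp0:1 pp1:1 pp2:1 pp3:1
Op 5: fork(P0) -> P2. 4 ppages; refcounts: pp0:1 pp1:2 pp2:1 pp3:2
Op 6: write(P0, v1, 133). refcount(pp1)=2>1 -> COPY to pp4. 5 ppages; refcounts: pp0:1 pp1:1 pp2:1 pp3:2 pp4:1
Op 7: read(P1, v0) -> 18. No state change.
P0: v1 -> pp4 = 133
P1: v1 -> pp2 = 146
P2: v1 -> pp1 = 36

Answer: 133 146 36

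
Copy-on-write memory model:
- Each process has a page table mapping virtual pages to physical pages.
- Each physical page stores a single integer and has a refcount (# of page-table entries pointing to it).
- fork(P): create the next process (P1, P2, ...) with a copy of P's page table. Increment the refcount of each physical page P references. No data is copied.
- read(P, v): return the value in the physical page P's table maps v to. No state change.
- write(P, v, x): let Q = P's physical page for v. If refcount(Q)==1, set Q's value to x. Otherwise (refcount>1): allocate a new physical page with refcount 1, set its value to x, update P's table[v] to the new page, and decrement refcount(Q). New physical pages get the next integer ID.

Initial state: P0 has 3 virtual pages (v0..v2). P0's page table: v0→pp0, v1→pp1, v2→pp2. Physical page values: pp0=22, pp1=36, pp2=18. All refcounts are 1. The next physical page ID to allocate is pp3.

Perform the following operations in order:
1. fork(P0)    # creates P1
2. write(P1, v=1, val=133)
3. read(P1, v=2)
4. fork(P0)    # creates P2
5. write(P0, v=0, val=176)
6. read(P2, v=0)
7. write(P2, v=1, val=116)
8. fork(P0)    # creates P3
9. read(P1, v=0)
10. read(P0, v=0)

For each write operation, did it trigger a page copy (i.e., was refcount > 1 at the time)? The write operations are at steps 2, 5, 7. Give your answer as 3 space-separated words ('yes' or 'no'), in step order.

Op 1: fork(P0) -> P1. 3 ppages; refcounts: pp0:2 pp1:2 pp2:2
Op 2: write(P1, v1, 133). refcount(pp1)=2>1 -> COPY to pp3. 4 ppages; refcounts: pp0:2 pp1:1 pp2:2 pp3:1
Op 3: read(P1, v2) -> 18. No state change.
Op 4: fork(P0) -> P2. 4 ppages; refcounts: pp0:3 pp1:2 pp2:3 pp3:1
Op 5: write(P0, v0, 176). refcount(pp0)=3>1 -> COPY to pp4. 5 ppages; refcounts: pp0:2 pp1:2 pp2:3 pp3:1 pp4:1
Op 6: read(P2, v0) -> 22. No state change.
Op 7: write(P2, v1, 116). refcount(pp1)=2>1 -> COPY to pp5. 6 ppages; refcounts: pp0:2 pp1:1 pp2:3 pp3:1 pp4:1 pp5:1
Op 8: fork(P0) -> P3. 6 ppages; refcounts: pp0:2 pp1:2 pp2:4 pp3:1 pp4:2 pp5:1
Op 9: read(P1, v0) -> 22. No state change.
Op 10: read(P0, v0) -> 176. No state change.

yes yes yes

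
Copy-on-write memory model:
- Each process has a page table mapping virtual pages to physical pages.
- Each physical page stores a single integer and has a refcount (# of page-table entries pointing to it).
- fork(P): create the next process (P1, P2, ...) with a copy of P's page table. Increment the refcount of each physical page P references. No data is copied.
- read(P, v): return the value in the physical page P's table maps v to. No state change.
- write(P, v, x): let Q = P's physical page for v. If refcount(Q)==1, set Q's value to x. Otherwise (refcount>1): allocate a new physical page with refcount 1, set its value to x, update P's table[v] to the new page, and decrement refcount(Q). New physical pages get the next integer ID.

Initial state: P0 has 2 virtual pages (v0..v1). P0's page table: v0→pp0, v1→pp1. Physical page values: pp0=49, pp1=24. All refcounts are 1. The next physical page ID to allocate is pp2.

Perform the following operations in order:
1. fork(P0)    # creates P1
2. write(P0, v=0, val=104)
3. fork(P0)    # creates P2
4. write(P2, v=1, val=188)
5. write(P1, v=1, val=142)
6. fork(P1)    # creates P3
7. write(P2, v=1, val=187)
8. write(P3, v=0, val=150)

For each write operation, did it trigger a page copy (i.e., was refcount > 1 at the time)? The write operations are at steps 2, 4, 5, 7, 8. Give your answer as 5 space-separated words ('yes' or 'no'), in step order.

Op 1: fork(P0) -> P1. 2 ppages; refcounts: pp0:2 pp1:2
Op 2: write(P0, v0, 104). refcount(pp0)=2>1 -> COPY to pp2. 3 ppages; refcounts: pp0:1 pp1:2 pp2:1
Op 3: fork(P0) -> P2. 3 ppages; refcounts: pp0:1 pp1:3 pp2:2
Op 4: write(P2, v1, 188). refcount(pp1)=3>1 -> COPY to pp3. 4 ppages; refcounts: pp0:1 pp1:2 pp2:2 pp3:1
Op 5: write(P1, v1, 142). refcount(pp1)=2>1 -> COPY to pp4. 5 ppages; refcounts: pp0:1 pp1:1 pp2:2 pp3:1 pp4:1
Op 6: fork(P1) -> P3. 5 ppages; refcounts: pp0:2 pp1:1 pp2:2 pp3:1 pp4:2
Op 7: write(P2, v1, 187). refcount(pp3)=1 -> write in place. 5 ppages; refcounts: pp0:2 pp1:1 pp2:2 pp3:1 pp4:2
Op 8: write(P3, v0, 150). refcount(pp0)=2>1 -> COPY to pp5. 6 ppages; refcounts: pp0:1 pp1:1 pp2:2 pp3:1 pp4:2 pp5:1

yes yes yes no yes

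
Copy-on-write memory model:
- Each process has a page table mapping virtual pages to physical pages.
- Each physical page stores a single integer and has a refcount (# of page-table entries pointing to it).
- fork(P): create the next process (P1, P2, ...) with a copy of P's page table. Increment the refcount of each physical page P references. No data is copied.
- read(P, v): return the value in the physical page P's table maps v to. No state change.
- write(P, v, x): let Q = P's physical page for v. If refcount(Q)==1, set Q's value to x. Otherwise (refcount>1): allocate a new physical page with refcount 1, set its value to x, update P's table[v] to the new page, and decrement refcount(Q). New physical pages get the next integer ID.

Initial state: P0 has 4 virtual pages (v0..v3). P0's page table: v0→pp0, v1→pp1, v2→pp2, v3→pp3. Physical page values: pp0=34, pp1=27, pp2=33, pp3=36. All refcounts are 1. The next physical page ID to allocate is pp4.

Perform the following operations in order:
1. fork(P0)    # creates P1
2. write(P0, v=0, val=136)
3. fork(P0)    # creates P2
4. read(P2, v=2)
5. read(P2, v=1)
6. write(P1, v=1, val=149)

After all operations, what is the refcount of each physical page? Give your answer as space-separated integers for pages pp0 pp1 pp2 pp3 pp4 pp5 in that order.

Op 1: fork(P0) -> P1. 4 ppages; refcounts: pp0:2 pp1:2 pp2:2 pp3:2
Op 2: write(P0, v0, 136). refcount(pp0)=2>1 -> COPY to pp4. 5 ppages; refcounts: pp0:1 pp1:2 pp2:2 pp3:2 pp4:1
Op 3: fork(P0) -> P2. 5 ppages; refcounts: pp0:1 pp1:3 pp2:3 pp3:3 pp4:2
Op 4: read(P2, v2) -> 33. No state change.
Op 5: read(P2, v1) -> 27. No state change.
Op 6: write(P1, v1, 149). refcount(pp1)=3>1 -> COPY to pp5. 6 ppages; refcounts: pp0:1 pp1:2 pp2:3 pp3:3 pp4:2 pp5:1

Answer: 1 2 3 3 2 1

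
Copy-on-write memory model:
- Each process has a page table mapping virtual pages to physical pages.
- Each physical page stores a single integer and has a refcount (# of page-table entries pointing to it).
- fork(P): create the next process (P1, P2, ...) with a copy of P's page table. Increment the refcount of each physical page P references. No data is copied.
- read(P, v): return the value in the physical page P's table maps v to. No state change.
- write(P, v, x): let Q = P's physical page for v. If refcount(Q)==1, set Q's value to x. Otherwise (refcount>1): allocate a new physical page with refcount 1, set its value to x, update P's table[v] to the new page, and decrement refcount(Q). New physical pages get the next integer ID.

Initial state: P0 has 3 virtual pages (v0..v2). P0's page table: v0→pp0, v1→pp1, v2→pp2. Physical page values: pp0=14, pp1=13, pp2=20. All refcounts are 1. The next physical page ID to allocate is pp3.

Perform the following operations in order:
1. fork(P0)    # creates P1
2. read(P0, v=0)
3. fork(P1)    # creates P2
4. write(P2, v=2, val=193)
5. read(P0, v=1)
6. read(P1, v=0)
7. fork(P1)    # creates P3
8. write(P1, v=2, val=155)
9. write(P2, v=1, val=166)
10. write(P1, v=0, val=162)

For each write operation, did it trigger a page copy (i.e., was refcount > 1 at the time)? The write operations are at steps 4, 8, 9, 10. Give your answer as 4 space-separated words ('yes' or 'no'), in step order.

Op 1: fork(P0) -> P1. 3 ppages; refcounts: pp0:2 pp1:2 pp2:2
Op 2: read(P0, v0) -> 14. No state change.
Op 3: fork(P1) -> P2. 3 ppages; refcounts: pp0:3 pp1:3 pp2:3
Op 4: write(P2, v2, 193). refcount(pp2)=3>1 -> COPY to pp3. 4 ppages; refcounts: pp0:3 pp1:3 pp2:2 pp3:1
Op 5: read(P0, v1) -> 13. No state change.
Op 6: read(P1, v0) -> 14. No state change.
Op 7: fork(P1) -> P3. 4 ppages; refcounts: pp0:4 pp1:4 pp2:3 pp3:1
Op 8: write(P1, v2, 155). refcount(pp2)=3>1 -> COPY to pp4. 5 ppages; refcounts: pp0:4 pp1:4 pp2:2 pp3:1 pp4:1
Op 9: write(P2, v1, 166). refcount(pp1)=4>1 -> COPY to pp5. 6 ppages; refcounts: pp0:4 pp1:3 pp2:2 pp3:1 pp4:1 pp5:1
Op 10: write(P1, v0, 162). refcount(pp0)=4>1 -> COPY to pp6. 7 ppages; refcounts: pp0:3 pp1:3 pp2:2 pp3:1 pp4:1 pp5:1 pp6:1

yes yes yes yes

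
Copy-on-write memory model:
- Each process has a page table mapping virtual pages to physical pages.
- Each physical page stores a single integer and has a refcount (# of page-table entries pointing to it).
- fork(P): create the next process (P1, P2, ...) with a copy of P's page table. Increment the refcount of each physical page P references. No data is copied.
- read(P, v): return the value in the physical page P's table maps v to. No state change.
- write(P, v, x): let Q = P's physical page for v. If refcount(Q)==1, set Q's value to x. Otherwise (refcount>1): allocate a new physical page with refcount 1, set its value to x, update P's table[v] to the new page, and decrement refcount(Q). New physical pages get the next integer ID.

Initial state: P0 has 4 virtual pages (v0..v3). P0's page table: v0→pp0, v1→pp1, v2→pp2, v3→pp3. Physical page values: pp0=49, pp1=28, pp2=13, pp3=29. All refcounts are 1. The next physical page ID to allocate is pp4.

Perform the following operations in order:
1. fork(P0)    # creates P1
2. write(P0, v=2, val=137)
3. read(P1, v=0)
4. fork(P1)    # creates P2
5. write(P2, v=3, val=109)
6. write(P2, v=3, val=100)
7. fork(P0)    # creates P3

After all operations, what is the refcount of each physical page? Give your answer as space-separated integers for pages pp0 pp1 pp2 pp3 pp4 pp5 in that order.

Op 1: fork(P0) -> P1. 4 ppages; refcounts: pp0:2 pp1:2 pp2:2 pp3:2
Op 2: write(P0, v2, 137). refcount(pp2)=2>1 -> COPY to pp4. 5 ppages; refcounts: pp0:2 pp1:2 pp2:1 pp3:2 pp4:1
Op 3: read(P1, v0) -> 49. No state change.
Op 4: fork(P1) -> P2. 5 ppages; refcounts: pp0:3 pp1:3 pp2:2 pp3:3 pp4:1
Op 5: write(P2, v3, 109). refcount(pp3)=3>1 -> COPY to pp5. 6 ppages; refcounts: pp0:3 pp1:3 pp2:2 pp3:2 pp4:1 pp5:1
Op 6: write(P2, v3, 100). refcount(pp5)=1 -> write in place. 6 ppages; refcounts: pp0:3 pp1:3 pp2:2 pp3:2 pp4:1 pp5:1
Op 7: fork(P0) -> P3. 6 ppages; refcounts: pp0:4 pp1:4 pp2:2 pp3:3 pp4:2 pp5:1

Answer: 4 4 2 3 2 1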